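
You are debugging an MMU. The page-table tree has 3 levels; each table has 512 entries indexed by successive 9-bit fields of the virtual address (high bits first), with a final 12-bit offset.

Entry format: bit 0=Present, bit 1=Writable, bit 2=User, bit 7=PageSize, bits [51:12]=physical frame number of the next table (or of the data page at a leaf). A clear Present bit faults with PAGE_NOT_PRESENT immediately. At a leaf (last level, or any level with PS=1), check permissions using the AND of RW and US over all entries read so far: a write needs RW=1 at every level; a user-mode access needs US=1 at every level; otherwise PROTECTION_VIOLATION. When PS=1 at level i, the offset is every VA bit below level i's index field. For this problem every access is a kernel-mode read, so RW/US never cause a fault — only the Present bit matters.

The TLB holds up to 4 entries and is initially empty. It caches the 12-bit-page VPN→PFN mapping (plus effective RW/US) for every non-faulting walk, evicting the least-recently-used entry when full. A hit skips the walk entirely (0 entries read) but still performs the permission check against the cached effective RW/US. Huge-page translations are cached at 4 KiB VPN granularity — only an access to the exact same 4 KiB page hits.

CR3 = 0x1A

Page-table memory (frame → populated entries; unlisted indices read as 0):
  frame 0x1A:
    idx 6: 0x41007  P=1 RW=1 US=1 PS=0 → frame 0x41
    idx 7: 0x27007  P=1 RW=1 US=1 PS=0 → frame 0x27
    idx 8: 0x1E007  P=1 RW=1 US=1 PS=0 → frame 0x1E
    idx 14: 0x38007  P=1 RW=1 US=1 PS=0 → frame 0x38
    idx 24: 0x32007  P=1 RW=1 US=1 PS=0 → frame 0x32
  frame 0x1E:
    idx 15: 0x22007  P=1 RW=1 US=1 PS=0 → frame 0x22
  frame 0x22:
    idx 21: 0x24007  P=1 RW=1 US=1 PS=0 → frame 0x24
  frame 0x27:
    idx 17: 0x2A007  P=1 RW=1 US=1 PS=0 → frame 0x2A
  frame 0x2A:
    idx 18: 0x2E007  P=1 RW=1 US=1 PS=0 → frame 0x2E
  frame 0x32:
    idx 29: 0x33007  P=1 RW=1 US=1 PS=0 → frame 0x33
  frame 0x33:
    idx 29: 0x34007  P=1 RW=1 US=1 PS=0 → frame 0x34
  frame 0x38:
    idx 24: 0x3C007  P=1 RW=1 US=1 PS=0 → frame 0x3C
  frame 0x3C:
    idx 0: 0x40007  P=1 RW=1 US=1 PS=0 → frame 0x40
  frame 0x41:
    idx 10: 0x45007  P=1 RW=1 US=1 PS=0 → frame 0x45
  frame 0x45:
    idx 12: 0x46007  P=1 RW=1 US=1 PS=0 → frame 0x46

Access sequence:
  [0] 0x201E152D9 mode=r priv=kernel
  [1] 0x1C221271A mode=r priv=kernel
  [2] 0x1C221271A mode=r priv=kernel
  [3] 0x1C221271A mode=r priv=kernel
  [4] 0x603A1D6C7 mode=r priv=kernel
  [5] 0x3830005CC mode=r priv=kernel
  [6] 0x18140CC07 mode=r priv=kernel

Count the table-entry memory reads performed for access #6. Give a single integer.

Per-access translation:
#0 VA=0x201E152D9 (r,kernel):
  L0 @0x1A[8] → 0x1E007  P=1,RW=1,US=1,PS=0
  L1 @0x1E[15] → 0x22007  P=1,RW=1,US=1,PS=0
  L2 @0x22[21] → 0x24007  P=1,RW=1,US=1,PS=0
  → PA=0x242D9  (3 entries read)
#1 VA=0x1C221271A (r,kernel):
  L0 @0x1A[7] → 0x27007  P=1,RW=1,US=1,PS=0
  L1 @0x27[17] → 0x2A007  P=1,RW=1,US=1,PS=0
  L2 @0x2A[18] → 0x2E007  P=1,RW=1,US=1,PS=0
  → PA=0x2E71A  (3 entries read)
#2 VA=0x1C221271A (r,kernel):
  TLB hit vpn=0x1C2212 → PA=0x2E71A
#3 VA=0x1C221271A (r,kernel):
  TLB hit vpn=0x1C2212 → PA=0x2E71A
#4 VA=0x603A1D6C7 (r,kernel):
  L0 @0x1A[24] → 0x32007  P=1,RW=1,US=1,PS=0
  L1 @0x32[29] → 0x33007  P=1,RW=1,US=1,PS=0
  L2 @0x33[29] → 0x34007  P=1,RW=1,US=1,PS=0
  → PA=0x346C7  (3 entries read)
#5 VA=0x3830005CC (r,kernel):
  L0 @0x1A[14] → 0x38007  P=1,RW=1,US=1,PS=0
  L1 @0x38[24] → 0x3C007  P=1,RW=1,US=1,PS=0
  L2 @0x3C[0] → 0x40007  P=1,RW=1,US=1,PS=0
  → PA=0x405CC  (3 entries read)
#6 VA=0x18140CC07 (r,kernel):
  L0 @0x1A[6] → 0x41007  P=1,RW=1,US=1,PS=0
  L1 @0x41[10] → 0x45007  P=1,RW=1,US=1,PS=0
  L2 @0x45[12] → 0x46007  P=1,RW=1,US=1,PS=0
  → PA=0x46C07  (3 entries read)

Entries read for #6: 3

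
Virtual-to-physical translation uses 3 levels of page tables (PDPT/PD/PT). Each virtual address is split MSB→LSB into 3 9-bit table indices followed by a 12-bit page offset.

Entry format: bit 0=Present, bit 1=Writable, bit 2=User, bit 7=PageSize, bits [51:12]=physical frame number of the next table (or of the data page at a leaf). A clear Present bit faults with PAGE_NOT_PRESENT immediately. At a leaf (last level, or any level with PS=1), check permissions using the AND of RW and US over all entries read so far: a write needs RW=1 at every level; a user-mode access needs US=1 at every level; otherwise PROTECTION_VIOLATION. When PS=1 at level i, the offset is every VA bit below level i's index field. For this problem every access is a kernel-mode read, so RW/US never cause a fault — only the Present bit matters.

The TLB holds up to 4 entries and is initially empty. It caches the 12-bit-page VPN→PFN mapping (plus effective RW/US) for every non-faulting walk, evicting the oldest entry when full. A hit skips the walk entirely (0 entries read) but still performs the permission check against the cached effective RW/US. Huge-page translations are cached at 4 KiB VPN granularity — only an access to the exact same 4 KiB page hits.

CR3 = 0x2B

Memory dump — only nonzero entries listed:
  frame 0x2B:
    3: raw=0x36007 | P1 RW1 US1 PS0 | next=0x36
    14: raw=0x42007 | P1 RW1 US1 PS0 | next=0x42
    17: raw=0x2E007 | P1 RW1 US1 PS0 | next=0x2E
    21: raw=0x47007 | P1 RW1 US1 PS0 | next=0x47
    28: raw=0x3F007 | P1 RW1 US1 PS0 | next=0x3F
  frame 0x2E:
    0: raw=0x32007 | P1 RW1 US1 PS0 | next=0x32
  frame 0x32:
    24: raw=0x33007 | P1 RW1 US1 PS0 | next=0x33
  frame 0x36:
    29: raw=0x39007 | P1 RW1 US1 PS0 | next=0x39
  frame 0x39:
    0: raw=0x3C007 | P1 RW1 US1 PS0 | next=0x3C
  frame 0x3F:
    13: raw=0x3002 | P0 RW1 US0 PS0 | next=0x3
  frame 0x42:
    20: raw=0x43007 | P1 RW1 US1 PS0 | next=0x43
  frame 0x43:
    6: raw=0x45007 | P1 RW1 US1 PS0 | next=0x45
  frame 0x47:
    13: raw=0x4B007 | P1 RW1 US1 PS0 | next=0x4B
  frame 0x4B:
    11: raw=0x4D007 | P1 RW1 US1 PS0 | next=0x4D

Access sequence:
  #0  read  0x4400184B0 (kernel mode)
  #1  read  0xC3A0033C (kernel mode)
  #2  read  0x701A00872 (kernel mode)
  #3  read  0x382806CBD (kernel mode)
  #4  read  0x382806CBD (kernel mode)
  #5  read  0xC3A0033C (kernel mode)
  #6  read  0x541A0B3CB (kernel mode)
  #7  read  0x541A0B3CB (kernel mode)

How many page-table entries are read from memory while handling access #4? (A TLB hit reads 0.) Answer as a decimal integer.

Walk each access:
#0 VA=0x4400184B0 (r,kernel):
  [0] read 0x2B idx=17: raw=0x2E007 flags P=1 W=1 U=1 S=0
  [1] read 0x2E idx=0: raw=0x32007 flags P=1 W=1 U=1 S=0
  [2] read 0x32 idx=24: raw=0x33007 flags P=1 W=1 U=1 S=0
  ⇒ phys 0x334B0  [3 reads]
#1 VA=0xC3A0033C (r,kernel):
  [0] read 0x2B idx=3: raw=0x36007 flags P=1 W=1 U=1 S=0
  [1] read 0x36 idx=29: raw=0x39007 flags P=1 W=1 U=1 S=0
  [2] read 0x39 idx=0: raw=0x3C007 flags P=1 W=1 U=1 S=0
  ⇒ phys 0x3C33C  [3 reads]
#2 VA=0x701A00872 (r,kernel):
  [0] read 0x2B idx=28: raw=0x3F007 flags P=1 W=1 U=1 S=0
  [1] read 0x3F idx=13: raw=0x3002 flags P=0 W=1 U=0 S=0
  ⇒ fault: PAGE_NOT_PRESENT  — 2 lookups
#3 VA=0x382806CBD (r,kernel):
  [0] read 0x2B idx=14: raw=0x42007 flags P=1 W=1 U=1 S=0
  [1] read 0x42 idx=20: raw=0x43007 flags P=1 W=1 U=1 S=0
  [2] read 0x43 idx=6: raw=0x45007 flags P=1 W=1 U=1 S=0
  ⇒ phys 0x45CBD  [3 reads]
#4 VA=0x382806CBD (r,kernel):
  TLB hit vpn=0x382806 → PA=0x45CBD
#5 VA=0xC3A0033C (r,kernel):
  TLB hit vpn=0xC3A00 → PA=0x3C33C
#6 VA=0x541A0B3CB (r,kernel):
  [0] read 0x2B idx=21: raw=0x47007 flags P=1 W=1 U=1 S=0
  [1] read 0x47 idx=13: raw=0x4B007 flags P=1 W=1 U=1 S=0
  [2] read 0x4B idx=11: raw=0x4D007 flags P=1 W=1 U=1 S=0
  ⇒ phys 0x4D3CB  [3 reads]
#7 VA=0x541A0B3CB (r,kernel):
  TLB hit vpn=0x541A0B → PA=0x4D3CB

Entries read for #4: 0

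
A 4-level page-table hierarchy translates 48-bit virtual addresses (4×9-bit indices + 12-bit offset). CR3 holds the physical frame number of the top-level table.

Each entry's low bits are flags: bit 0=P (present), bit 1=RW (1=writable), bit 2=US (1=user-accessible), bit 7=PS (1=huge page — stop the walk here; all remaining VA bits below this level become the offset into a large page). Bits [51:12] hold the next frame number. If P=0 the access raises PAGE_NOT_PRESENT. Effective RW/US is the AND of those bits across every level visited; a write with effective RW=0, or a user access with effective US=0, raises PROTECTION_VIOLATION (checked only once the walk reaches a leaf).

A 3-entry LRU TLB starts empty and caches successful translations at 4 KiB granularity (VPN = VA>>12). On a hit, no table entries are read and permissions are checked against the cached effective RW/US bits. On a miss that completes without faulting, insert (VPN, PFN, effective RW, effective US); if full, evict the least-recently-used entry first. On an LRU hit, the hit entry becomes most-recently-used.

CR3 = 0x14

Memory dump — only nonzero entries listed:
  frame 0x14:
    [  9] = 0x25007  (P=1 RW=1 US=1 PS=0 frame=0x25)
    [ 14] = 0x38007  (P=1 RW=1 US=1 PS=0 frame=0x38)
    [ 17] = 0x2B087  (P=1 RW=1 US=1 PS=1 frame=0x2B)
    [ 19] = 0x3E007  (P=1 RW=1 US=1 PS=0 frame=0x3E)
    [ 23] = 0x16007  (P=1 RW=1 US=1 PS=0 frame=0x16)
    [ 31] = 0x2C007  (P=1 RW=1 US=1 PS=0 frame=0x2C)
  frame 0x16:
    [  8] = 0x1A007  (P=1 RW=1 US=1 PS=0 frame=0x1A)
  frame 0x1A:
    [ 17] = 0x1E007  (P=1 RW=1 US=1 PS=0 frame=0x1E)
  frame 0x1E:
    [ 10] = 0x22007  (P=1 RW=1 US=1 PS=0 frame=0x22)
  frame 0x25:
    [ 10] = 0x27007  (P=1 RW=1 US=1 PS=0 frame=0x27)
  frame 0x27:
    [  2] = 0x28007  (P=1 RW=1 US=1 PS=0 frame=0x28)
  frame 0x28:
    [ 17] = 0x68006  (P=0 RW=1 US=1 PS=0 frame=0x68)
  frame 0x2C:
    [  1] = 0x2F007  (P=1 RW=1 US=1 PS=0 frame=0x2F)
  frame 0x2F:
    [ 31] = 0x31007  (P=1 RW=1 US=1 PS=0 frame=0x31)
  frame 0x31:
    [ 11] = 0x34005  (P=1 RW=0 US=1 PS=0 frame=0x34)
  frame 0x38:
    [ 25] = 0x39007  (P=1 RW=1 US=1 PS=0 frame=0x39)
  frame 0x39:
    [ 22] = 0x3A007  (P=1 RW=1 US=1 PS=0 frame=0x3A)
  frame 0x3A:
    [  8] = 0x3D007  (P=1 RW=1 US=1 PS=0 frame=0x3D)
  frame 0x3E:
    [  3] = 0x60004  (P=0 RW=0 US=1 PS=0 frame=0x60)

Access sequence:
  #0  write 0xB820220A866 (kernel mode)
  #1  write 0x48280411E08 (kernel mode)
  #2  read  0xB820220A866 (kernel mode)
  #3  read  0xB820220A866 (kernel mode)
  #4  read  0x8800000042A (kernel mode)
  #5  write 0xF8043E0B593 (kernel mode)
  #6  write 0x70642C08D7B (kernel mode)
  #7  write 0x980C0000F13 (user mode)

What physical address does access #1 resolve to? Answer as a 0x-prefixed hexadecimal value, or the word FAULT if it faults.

Trace:
#0 VA=0xB820220A866 (w,kernel):
  L0: frame=0x14 idx=23 entry=0x16007 [P=1 RW=1 US=1 PS=0]
  L1: frame=0x16 idx=8 entry=0x1A007 [P=1 RW=1 US=1 PS=0]
  L2: frame=0x1A idx=17 entry=0x1E007 [P=1 RW=1 US=1 PS=0]
  L3: frame=0x1E idx=10 entry=0x22007 [P=1 RW=1 US=1 PS=0]
  → PA=0x22866  (4 entries read)
#1 VA=0x48280411E08 (w,kernel):
  L0: frame=0x14 idx=9 entry=0x25007 [P=1 RW=1 US=1 PS=0]
  L1: frame=0x25 idx=10 entry=0x27007 [P=1 RW=1 US=1 PS=0]
  L2: frame=0x27 idx=2 entry=0x28007 [P=1 RW=1 US=1 PS=0]
  L3: frame=0x28 idx=17 entry=0x68006 [P=0 RW=1 US=1 PS=0]
  ✗ PAGE_NOT_PRESENT  [4 reads]
#2 VA=0xB820220A866 (r,kernel):
  TLB hit vpn=0xB820220A → PA=0x22866
#3 VA=0xB820220A866 (r,kernel):
  TLB hit vpn=0xB820220A → PA=0x22866
#4 VA=0x8800000042A (r,kernel):
  L0: frame=0x14 idx=17 entry=0x2B087 [P=1 RW=1 US=1 PS=1]
  → PA=0x2B42A (huge @L0)  (1 entries read)
#5 VA=0xF8043E0B593 (w,kernel):
  L0: frame=0x14 idx=31 entry=0x2C007 [P=1 RW=1 US=1 PS=0]
  L1: frame=0x2C idx=1 entry=0x2F007 [P=1 RW=1 US=1 PS=0]
  L2: frame=0x2F idx=31 entry=0x31007 [P=1 RW=1 US=1 PS=0]
  L3: frame=0x31 idx=11 entry=0x34005 [P=1 RW=0 US=1 PS=0]
  ✗ PROTECTION_VIOLATION  [4 reads]
#6 VA=0x70642C08D7B (w,kernel):
  L0: frame=0x14 idx=14 entry=0x38007 [P=1 RW=1 US=1 PS=0]
  L1: frame=0x38 idx=25 entry=0x39007 [P=1 RW=1 US=1 PS=0]
  L2: frame=0x39 idx=22 entry=0x3A007 [P=1 RW=1 US=1 PS=0]
  L3: frame=0x3A idx=8 entry=0x3D007 [P=1 RW=1 US=1 PS=0]
  → PA=0x3DD7B  (4 entries read)
#7 VA=0x980C0000F13 (w,user):
  L0: frame=0x14 idx=19 entry=0x3E007 [P=1 RW=1 US=1 PS=0]
  L1: frame=0x3E idx=3 entry=0x60004 [P=0 RW=0 US=1 PS=0]
  ✗ PAGE_NOT_PRESENT  [2 reads]

Access #1 PA: FAULT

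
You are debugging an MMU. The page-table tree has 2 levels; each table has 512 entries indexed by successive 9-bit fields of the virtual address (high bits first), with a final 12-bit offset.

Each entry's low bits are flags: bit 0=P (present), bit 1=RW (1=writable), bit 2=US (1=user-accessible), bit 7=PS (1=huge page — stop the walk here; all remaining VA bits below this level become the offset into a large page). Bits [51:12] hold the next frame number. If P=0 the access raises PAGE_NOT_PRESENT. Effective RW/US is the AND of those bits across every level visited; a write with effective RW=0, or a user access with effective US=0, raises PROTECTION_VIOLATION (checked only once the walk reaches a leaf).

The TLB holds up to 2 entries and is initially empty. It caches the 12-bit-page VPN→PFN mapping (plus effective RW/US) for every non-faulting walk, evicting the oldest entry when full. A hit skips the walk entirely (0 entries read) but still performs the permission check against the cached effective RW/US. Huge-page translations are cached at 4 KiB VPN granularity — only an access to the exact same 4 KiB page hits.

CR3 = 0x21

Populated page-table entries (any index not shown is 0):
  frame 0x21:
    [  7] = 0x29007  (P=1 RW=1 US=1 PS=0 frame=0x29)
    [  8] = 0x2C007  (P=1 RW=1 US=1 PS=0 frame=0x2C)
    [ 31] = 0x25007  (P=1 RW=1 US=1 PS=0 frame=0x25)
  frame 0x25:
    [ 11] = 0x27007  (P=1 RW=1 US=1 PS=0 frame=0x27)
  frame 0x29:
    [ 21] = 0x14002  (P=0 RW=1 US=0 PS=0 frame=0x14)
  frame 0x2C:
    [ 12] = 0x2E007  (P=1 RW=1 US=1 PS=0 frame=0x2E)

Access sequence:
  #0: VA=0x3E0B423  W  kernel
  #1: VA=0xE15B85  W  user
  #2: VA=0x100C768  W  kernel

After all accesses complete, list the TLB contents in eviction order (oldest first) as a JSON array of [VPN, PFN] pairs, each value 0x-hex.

Per-access translation:
#0 VA=0x3E0B423 (w,kernel):
  L0: frame=0x21 idx=31 entry=0x25007 [P=1 RW=1 US=1 PS=0]
  L1: frame=0x25 idx=11 entry=0x27007 [P=1 RW=1 US=1 PS=0]
  → PA=0x27423  (2 entries read)
#1 VA=0xE15B85 (w,user):
  L0: frame=0x21 idx=7 entry=0x29007 [P=1 RW=1 US=1 PS=0]
  L1: frame=0x29 idx=21 entry=0x14002 [P=0 RW=1 US=0 PS=0]
  ✗ PAGE_NOT_PRESENT  [2 reads]
#2 VA=0x100C768 (w,kernel):
  L0: frame=0x21 idx=8 entry=0x2C007 [P=1 RW=1 US=1 PS=0]
  L1: frame=0x2C idx=12 entry=0x2E007 [P=1 RW=1 US=1 PS=0]
  → PA=0x2E768  (2 entries read)

TLB: [["0x3E0B", "0x27"], ["0x100C", "0x2E"]]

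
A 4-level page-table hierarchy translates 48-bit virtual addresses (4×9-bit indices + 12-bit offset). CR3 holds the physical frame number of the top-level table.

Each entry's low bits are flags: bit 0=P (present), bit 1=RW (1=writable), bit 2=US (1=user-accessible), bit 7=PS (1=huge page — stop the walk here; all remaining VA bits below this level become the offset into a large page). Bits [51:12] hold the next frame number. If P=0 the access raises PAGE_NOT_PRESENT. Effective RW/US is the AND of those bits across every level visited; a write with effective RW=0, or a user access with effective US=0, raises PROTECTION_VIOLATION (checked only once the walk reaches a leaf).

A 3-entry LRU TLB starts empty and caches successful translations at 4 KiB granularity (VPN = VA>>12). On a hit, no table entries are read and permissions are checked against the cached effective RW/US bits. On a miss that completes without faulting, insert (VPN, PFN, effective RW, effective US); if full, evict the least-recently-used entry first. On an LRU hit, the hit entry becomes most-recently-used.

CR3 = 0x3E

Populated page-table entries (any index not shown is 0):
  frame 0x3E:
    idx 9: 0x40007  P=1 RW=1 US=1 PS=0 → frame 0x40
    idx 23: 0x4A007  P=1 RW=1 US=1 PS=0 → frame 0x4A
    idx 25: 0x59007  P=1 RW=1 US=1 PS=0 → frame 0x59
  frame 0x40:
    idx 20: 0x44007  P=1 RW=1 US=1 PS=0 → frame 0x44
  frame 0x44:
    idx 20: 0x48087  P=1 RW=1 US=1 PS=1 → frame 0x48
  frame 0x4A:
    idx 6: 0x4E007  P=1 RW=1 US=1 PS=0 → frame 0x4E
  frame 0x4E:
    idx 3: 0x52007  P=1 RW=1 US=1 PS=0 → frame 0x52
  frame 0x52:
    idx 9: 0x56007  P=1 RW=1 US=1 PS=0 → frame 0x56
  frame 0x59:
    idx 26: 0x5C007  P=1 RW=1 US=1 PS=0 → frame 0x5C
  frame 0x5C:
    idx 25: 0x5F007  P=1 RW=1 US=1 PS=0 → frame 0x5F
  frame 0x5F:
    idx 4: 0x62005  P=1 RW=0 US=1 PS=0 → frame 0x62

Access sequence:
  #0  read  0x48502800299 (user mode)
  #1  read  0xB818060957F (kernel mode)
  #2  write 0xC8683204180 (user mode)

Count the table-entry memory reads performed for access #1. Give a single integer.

Trace:
#0 VA=0x48502800299 (r,user):
  L0: frame=0x3E idx=9 entry=0x40007 [P=1 RW=1 US=1 PS=0]
  L1: frame=0x40 idx=20 entry=0x44007 [P=1 RW=1 US=1 PS=0]
  L2: frame=0x44 idx=20 entry=0x48087 [P=1 RW=1 US=1 PS=1]
  ⇒ phys 0x48299 (huge @L2)  [3 reads]
#1 VA=0xB818060957F (r,kernel):
  L0: frame=0x3E idx=23 entry=0x4A007 [P=1 RW=1 US=1 PS=0]
  L1: frame=0x4A idx=6 entry=0x4E007 [P=1 RW=1 US=1 PS=0]
  L2: frame=0x4E idx=3 entry=0x52007 [P=1 RW=1 US=1 PS=0]
  L3: frame=0x52 idx=9 entry=0x56007 [P=1 RW=1 US=1 PS=0]
  ⇒ phys 0x5657F  [4 reads]
#2 VA=0xC8683204180 (w,user):
  L0: frame=0x3E idx=25 entry=0x59007 [P=1 RW=1 US=1 PS=0]
  L1: frame=0x59 idx=26 entry=0x5C007 [P=1 RW=1 US=1 PS=0]
  L2: frame=0x5C idx=25 entry=0x5F007 [P=1 RW=1 US=1 PS=0]
  L3: frame=0x5F idx=4 entry=0x62005 [P=1 RW=0 US=1 PS=0]
  ⇒ fault: PROTECTION_VIOLATION  — 4 lookups

Entries read for #1: 4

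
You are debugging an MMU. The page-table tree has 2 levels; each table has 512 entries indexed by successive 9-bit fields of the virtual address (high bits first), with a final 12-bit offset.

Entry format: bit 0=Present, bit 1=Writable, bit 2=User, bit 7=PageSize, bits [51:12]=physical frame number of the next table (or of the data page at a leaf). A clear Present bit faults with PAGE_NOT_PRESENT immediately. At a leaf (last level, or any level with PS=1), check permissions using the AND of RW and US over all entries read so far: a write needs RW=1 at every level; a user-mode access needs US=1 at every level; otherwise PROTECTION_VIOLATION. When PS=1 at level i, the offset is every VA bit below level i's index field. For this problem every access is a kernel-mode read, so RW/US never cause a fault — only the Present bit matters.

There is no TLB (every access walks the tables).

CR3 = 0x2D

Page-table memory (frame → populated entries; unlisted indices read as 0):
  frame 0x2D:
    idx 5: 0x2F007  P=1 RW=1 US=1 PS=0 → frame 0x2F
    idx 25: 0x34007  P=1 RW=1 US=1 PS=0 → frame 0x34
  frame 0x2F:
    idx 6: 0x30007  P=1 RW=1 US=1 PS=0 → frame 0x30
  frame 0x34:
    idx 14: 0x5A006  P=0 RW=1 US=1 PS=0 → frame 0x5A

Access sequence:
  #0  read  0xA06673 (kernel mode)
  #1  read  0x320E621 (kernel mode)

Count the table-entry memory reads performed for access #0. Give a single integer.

Walk each access:
#0 VA=0xA06673 (r,kernel):
  L0 @0x2D[5] → 0x2F007  P=1,RW=1,US=1,PS=0
  L1 @0x2F[6] → 0x30007  P=1,RW=1,US=1,PS=0
  → PA=0x30673  (2 entries read)
#1 VA=0x320E621 (r,kernel):
  L0 @0x2D[25] → 0x34007  P=1,RW=1,US=1,PS=0
  L1 @0x34[14] → 0x5A006  P=0,RW=1,US=1,PS=0
  ✗ PAGE_NOT_PRESENT  [2 reads]

Entries read for #0: 2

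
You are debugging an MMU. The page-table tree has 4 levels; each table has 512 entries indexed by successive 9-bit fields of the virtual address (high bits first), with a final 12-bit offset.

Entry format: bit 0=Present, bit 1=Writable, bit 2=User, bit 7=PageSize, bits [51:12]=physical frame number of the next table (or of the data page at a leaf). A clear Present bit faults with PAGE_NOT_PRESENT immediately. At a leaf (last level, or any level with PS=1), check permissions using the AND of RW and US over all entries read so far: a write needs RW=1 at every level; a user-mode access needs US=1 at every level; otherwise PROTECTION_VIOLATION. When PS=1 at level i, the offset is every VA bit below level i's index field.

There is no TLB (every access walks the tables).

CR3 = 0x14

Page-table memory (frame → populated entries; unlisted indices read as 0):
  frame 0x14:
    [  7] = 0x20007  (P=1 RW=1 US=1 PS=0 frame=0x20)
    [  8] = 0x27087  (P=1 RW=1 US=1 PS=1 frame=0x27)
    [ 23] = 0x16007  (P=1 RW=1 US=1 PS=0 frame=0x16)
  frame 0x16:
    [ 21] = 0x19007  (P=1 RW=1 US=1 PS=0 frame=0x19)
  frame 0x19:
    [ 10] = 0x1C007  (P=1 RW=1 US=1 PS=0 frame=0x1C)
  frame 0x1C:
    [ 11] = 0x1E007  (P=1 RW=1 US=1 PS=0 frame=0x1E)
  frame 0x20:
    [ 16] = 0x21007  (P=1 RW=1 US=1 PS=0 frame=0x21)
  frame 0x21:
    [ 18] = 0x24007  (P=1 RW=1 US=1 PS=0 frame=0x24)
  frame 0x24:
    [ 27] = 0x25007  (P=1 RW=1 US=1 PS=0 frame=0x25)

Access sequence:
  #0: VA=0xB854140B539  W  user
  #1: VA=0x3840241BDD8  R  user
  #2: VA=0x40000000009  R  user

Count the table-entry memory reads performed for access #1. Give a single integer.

Walk each access:
#0 VA=0xB854140B539 (w,user):
  [0] read 0x14 idx=23: raw=0x16007 flags P=1 W=1 U=1 S=0
  [1] read 0x16 idx=21: raw=0x19007 flags P=1 W=1 U=1 S=0
  [2] read 0x19 idx=10: raw=0x1C007 flags P=1 W=1 U=1 S=0
  [3] read 0x1C idx=11: raw=0x1E007 flags P=1 W=1 U=1 S=0
  → PA=0x1E539  (4 entries read)
#1 VA=0x3840241BDD8 (r,user):
  [0] read 0x14 idx=7: raw=0x20007 flags P=1 W=1 U=1 S=0
  [1] read 0x20 idx=16: raw=0x21007 flags P=1 W=1 U=1 S=0
  [2] read 0x21 idx=18: raw=0x24007 flags P=1 W=1 U=1 S=0
  [3] read 0x24 idx=27: raw=0x25007 flags P=1 W=1 U=1 S=0
  → PA=0x25DD8  (4 entries read)
#2 VA=0x40000000009 (r,user):
  [0] read 0x14 idx=8: raw=0x27087 flags P=1 W=1 U=1 S=1
  → PA=0x27009 (huge @L0)  (1 entries read)

Entries read for #1: 4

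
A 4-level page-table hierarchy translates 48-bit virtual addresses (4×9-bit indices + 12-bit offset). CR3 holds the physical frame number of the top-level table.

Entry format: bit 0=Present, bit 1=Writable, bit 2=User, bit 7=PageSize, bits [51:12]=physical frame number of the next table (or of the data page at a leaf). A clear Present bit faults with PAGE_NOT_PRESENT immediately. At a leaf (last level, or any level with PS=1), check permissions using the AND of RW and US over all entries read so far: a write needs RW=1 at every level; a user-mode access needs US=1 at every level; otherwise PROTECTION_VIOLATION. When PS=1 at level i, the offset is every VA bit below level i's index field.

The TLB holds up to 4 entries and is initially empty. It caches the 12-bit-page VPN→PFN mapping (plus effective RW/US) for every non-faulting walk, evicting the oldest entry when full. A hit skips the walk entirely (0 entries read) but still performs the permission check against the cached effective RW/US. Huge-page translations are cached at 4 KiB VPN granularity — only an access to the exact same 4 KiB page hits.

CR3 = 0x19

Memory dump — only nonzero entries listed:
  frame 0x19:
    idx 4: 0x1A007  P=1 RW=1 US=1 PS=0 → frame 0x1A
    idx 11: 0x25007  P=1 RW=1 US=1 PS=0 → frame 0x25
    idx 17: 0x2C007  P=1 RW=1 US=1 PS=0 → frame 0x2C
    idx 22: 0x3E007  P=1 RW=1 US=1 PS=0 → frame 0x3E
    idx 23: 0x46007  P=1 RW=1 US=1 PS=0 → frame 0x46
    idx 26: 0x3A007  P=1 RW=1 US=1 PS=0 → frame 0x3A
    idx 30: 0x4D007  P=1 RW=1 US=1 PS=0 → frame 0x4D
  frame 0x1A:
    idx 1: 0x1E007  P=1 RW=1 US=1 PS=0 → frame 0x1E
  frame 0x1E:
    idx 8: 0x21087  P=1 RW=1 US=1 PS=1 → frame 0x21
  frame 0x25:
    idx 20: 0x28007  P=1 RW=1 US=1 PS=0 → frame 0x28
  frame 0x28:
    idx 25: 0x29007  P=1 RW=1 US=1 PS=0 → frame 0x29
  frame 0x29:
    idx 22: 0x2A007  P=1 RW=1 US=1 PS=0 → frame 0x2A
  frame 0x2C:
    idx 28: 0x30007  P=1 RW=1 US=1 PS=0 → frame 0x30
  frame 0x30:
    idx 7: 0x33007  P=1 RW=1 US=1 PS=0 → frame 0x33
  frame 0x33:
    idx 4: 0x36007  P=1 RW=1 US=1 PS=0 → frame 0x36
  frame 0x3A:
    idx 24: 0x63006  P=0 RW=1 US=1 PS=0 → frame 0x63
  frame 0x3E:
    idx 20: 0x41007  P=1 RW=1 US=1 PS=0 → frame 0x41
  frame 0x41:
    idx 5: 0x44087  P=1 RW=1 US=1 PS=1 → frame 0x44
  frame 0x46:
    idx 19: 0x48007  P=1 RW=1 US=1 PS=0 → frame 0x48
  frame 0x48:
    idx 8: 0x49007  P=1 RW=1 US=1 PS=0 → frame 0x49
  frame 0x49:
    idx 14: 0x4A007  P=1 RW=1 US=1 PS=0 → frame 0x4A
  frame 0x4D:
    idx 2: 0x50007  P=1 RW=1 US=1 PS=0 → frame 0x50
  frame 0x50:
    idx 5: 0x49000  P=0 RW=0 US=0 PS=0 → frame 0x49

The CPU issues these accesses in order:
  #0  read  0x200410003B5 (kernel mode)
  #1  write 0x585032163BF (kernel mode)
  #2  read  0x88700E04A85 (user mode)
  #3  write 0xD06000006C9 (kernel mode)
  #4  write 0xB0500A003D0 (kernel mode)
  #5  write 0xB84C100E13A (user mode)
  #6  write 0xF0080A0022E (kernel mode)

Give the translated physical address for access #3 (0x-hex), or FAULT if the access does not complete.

Per-access translation:
#0 VA=0x200410003B5 (r,kernel):
  L0: frame=0x19 idx=4 entry=0x1A007 [P=1 RW=1 US=1 PS=0]
  L1: frame=0x1A idx=1 entry=0x1E007 [P=1 RW=1 US=1 PS=0]
  L2: frame=0x1E idx=8 entry=0x21087 [P=1 RW=1 US=1 PS=1]
  ⇒ phys 0x213B5 (huge @L2)  [3 reads]
#1 VA=0x585032163BF (w,kernel):
  L0: frame=0x19 idx=11 entry=0x25007 [P=1 RW=1 US=1 PS=0]
  L1: frame=0x25 idx=20 entry=0x28007 [P=1 RW=1 US=1 PS=0]
  L2: frame=0x28 idx=25 entry=0x29007 [P=1 RW=1 US=1 PS=0]
  L3: frame=0x29 idx=22 entry=0x2A007 [P=1 RW=1 US=1 PS=0]
  ⇒ phys 0x2A3BF  [4 reads]
#2 VA=0x88700E04A85 (r,user):
  L0: frame=0x19 idx=17 entry=0x2C007 [P=1 RW=1 US=1 PS=0]
  L1: frame=0x2C idx=28 entry=0x30007 [P=1 RW=1 US=1 PS=0]
  L2: frame=0x30 idx=7 entry=0x33007 [P=1 RW=1 US=1 PS=0]
  L3: frame=0x33 idx=4 entry=0x36007 [P=1 RW=1 US=1 PS=0]
  ⇒ phys 0x36A85  [4 reads]
#3 VA=0xD06000006C9 (w,kernel):
  L0: frame=0x19 idx=26 entry=0x3A007 [P=1 RW=1 US=1 PS=0]
  L1: frame=0x3A idx=24 entry=0x63006 [P=0 RW=1 US=1 PS=0]
  ✗ PAGE_NOT_PRESENT  [2 reads]
#4 VA=0xB0500A003D0 (w,kernel):
  L0: frame=0x19 idx=22 entry=0x3E007 [P=1 RW=1 US=1 PS=0]
  L1: frame=0x3E idx=20 entry=0x41007 [P=1 RW=1 US=1 PS=0]
  L2: frame=0x41 idx=5 entry=0x44087 [P=1 RW=1 US=1 PS=1]
  ⇒ phys 0x443D0 (huge @L2)  [3 reads]
#5 VA=0xB84C100E13A (w,user):
  L0: frame=0x19 idx=23 entry=0x46007 [P=1 RW=1 US=1 PS=0]
  L1: frame=0x46 idx=19 entry=0x48007 [P=1 RW=1 US=1 PS=0]
  L2: frame=0x48 idx=8 entry=0x49007 [P=1 RW=1 US=1 PS=0]
  L3: frame=0x49 idx=14 entry=0x4A007 [P=1 RW=1 US=1 PS=0]
  ⇒ phys 0x4A13A  [4 reads]
#6 VA=0xF0080A0022E (w,kernel):
  L0: frame=0x19 idx=30 entry=0x4D007 [P=1 RW=1 US=1 PS=0]
  L1: frame=0x4D idx=2 entry=0x50007 [P=1 RW=1 US=1 PS=0]
  L2: frame=0x50 idx=5 entry=0x49000 [P=0 RW=0 US=0 PS=0]
  ✗ PAGE_NOT_PRESENT  [3 reads]

Access #3 PA: FAULT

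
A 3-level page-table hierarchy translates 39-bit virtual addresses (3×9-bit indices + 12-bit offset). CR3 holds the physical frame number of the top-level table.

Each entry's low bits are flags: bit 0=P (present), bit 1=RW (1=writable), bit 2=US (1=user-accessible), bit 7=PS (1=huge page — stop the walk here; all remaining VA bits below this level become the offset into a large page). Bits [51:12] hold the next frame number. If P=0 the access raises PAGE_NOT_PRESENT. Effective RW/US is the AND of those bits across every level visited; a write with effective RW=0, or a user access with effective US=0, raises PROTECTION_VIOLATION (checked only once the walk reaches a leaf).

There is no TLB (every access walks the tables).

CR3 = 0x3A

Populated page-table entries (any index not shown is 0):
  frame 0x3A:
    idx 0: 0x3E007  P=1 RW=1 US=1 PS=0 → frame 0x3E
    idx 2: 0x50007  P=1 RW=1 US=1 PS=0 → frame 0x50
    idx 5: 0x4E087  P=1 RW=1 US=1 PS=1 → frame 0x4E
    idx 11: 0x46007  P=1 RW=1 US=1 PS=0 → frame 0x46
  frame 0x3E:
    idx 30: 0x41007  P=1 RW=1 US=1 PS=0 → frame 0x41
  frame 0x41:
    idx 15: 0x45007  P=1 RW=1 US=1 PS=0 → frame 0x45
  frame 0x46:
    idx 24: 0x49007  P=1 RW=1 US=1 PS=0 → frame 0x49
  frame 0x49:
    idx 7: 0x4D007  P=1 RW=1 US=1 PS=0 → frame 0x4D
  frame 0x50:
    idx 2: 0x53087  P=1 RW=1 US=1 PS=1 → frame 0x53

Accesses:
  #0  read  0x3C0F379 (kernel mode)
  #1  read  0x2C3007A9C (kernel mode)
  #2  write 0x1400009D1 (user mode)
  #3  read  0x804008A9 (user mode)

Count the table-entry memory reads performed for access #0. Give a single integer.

Per-access translation:
#0 VA=0x3C0F379 (r,kernel):
  [0] read 0x3A idx=0: raw=0x3E007 flags P=1 W=1 U=1 S=0
  [1] read 0x3E idx=30: raw=0x41007 flags P=1 W=1 U=1 S=0
  [2] read 0x41 idx=15: raw=0x45007 flags P=1 W=1 U=1 S=0
  ✓ 0x45379  — 3 lookups
#1 VA=0x2C3007A9C (r,kernel):
  [0] read 0x3A idx=11: raw=0x46007 flags P=1 W=1 U=1 S=0
  [1] read 0x46 idx=24: raw=0x49007 flags P=1 W=1 U=1 S=0
  [2] read 0x49 idx=7: raw=0x4D007 flags P=1 W=1 U=1 S=0
  ✓ 0x4DA9C  — 3 lookups
#2 VA=0x1400009D1 (w,user):
  [0] read 0x3A idx=5: raw=0x4E087 flags P=1 W=1 U=1 S=1
  ✓ 0x4E9D1 (huge @L0)  — 1 lookups
#3 VA=0x804008A9 (r,user):
  [0] read 0x3A idx=2: raw=0x50007 flags P=1 W=1 U=1 S=0
  [1] read 0x50 idx=2: raw=0x53087 flags P=1 W=1 U=1 S=1
  ✓ 0x538A9 (huge @L1)  — 2 lookups

Entries read for #0: 3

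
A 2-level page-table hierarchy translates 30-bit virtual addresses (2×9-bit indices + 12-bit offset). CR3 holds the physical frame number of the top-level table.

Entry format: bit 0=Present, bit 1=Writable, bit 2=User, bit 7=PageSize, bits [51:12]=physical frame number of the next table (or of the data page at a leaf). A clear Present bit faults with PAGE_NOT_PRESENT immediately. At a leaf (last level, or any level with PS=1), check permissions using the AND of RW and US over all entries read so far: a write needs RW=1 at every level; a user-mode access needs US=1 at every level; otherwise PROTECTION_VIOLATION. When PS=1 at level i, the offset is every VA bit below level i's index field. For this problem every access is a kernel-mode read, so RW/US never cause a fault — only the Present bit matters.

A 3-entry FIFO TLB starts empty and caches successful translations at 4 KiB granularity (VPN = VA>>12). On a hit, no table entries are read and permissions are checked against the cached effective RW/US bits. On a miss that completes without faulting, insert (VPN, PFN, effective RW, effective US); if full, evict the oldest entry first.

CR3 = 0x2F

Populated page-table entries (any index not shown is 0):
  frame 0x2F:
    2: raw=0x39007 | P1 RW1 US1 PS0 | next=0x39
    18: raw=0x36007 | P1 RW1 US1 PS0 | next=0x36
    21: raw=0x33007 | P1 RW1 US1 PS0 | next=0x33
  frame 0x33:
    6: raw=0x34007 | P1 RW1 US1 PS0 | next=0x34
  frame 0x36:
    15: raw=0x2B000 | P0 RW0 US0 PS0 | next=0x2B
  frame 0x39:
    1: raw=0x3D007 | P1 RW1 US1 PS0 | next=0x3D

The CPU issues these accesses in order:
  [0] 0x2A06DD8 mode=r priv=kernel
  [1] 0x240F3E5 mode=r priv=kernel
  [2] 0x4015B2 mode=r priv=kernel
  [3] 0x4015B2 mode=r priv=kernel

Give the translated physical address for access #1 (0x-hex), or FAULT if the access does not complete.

Per-access translation:
#0 VA=0x2A06DD8 (r,kernel):
  [0] read 0x2F idx=21: raw=0x33007 flags P=1 W=1 U=1 S=0
  [1] read 0x33 idx=6: raw=0x34007 flags P=1 W=1 U=1 S=0
  ✓ 0x34DD8  — 2 lookups
#1 VA=0x240F3E5 (r,kernel):
  [0] read 0x2F idx=18: raw=0x36007 flags P=1 W=1 U=1 S=0
  [1] read 0x36 idx=15: raw=0x2B000 flags P=0 W=0 U=0 S=0
  ✗ PAGE_NOT_PRESENT  [2 reads]
#2 VA=0x4015B2 (r,kernel):
  [0] read 0x2F idx=2: raw=0x39007 flags P=1 W=1 U=1 S=0
  [1] read 0x39 idx=1: raw=0x3D007 flags P=1 W=1 U=1 S=0
  ✓ 0x3D5B2  — 2 lookups
#3 VA=0x4015B2 (r,kernel):
  TLB hit vpn=0x401 → PA=0x3D5B2

Access #1 PA: FAULT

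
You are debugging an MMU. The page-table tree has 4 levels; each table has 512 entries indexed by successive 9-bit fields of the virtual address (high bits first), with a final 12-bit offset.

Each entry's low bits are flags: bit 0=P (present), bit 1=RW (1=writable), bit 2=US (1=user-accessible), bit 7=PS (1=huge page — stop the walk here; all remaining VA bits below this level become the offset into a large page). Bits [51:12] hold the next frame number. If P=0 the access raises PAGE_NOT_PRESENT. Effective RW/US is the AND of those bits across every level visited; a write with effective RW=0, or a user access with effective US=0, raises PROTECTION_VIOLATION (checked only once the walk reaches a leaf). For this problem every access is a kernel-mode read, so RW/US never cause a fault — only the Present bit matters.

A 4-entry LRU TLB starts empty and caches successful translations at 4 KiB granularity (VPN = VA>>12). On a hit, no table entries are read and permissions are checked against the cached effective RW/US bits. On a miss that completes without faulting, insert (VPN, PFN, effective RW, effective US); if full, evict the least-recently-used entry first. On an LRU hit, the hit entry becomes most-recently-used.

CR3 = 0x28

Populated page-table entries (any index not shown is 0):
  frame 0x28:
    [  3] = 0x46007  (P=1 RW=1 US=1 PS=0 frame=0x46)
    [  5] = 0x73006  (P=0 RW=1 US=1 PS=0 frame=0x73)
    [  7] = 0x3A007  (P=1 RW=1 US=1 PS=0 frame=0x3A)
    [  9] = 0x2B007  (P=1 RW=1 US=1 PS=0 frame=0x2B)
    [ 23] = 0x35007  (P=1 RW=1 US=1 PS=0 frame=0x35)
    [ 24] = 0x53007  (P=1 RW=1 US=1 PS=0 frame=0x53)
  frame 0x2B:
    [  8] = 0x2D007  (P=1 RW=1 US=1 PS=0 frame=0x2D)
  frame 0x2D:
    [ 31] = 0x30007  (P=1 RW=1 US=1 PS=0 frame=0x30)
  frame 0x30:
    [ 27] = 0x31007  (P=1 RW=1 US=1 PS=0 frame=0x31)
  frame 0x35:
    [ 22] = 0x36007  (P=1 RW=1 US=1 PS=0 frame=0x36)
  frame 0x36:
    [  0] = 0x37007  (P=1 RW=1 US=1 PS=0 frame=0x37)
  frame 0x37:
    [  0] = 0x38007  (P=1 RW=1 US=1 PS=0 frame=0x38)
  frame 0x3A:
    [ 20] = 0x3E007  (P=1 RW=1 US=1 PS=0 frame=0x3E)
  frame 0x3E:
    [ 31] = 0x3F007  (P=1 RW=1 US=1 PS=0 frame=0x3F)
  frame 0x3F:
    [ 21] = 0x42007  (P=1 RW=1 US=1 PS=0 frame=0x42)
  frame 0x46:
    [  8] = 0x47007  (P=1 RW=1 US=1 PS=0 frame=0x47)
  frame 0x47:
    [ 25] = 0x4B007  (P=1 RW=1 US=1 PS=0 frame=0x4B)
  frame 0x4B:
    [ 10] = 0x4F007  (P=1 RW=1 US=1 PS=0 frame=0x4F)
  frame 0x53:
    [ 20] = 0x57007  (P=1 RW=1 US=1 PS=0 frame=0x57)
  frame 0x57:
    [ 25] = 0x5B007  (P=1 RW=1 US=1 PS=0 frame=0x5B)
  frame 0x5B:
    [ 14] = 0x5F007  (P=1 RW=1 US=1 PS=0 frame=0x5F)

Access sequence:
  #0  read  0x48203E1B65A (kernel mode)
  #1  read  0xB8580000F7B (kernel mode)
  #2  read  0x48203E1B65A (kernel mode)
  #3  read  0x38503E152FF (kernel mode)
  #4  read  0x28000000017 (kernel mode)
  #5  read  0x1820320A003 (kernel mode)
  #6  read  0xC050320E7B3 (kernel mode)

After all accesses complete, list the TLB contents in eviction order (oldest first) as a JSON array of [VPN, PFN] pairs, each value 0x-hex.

Trace:
#0 VA=0x48203E1B65A (r,kernel):
  lvl0: tbl 0x28, slot 9 ⇒ 0x2B007 (P1/RW1/US1/PS0)
  lvl1: tbl 0x2B, slot 8 ⇒ 0x2D007 (P1/RW1/US1/PS0)
  lvl2: tbl 0x2D, slot 31 ⇒ 0x30007 (P1/RW1/US1/PS0)
  lvl3: tbl 0x30, slot 27 ⇒ 0x31007 (P1/RW1/US1/PS0)
  ✓ 0x3165A  — 4 lookups
#1 VA=0xB8580000F7B (r,kernel):
  lvl0: tbl 0x28, slot 23 ⇒ 0x35007 (P1/RW1/US1/PS0)
  lvl1: tbl 0x35, slot 22 ⇒ 0x36007 (P1/RW1/US1/PS0)
  lvl2: tbl 0x36, slot 0 ⇒ 0x37007 (P1/RW1/US1/PS0)
  lvl3: tbl 0x37, slot 0 ⇒ 0x38007 (P1/RW1/US1/PS0)
  ✓ 0x38F7B  — 4 lookups
#2 VA=0x48203E1B65A (r,kernel):
  TLB hit vpn=0x48203E1B → PA=0x3165A
#3 VA=0x38503E152FF (r,kernel):
  lvl0: tbl 0x28, slot 7 ⇒ 0x3A007 (P1/RW1/US1/PS0)
  lvl1: tbl 0x3A, slot 20 ⇒ 0x3E007 (P1/RW1/US1/PS0)
  lvl2: tbl 0x3E, slot 31 ⇒ 0x3F007 (P1/RW1/US1/PS0)
  lvl3: tbl 0x3F, slot 21 ⇒ 0x42007 (P1/RW1/US1/PS0)
  ✓ 0x422FF  — 4 lookups
#4 VA=0x28000000017 (r,kernel):
  lvl0: tbl 0x28, slot 5 ⇒ 0x73006 (P0/RW1/US1/PS0)
  → PAGE_NOT_PRESENT  (1 entries read)
#5 VA=0x1820320A003 (r,kernel):
  lvl0: tbl 0x28, slot 3 ⇒ 0x46007 (P1/RW1/US1/PS0)
  lvl1: tbl 0x46, slot 8 ⇒ 0x47007 (P1/RW1/US1/PS0)
  lvl2: tbl 0x47, slot 25 ⇒ 0x4B007 (P1/RW1/US1/PS0)
  lvl3: tbl 0x4B, slot 10 ⇒ 0x4F007 (P1/RW1/US1/PS0)
  ✓ 0x4F003  — 4 lookups
#6 VA=0xC050320E7B3 (r,kernel):
  lvl0: tbl 0x28, slot 24 ⇒ 0x53007 (P1/RW1/US1/PS0)
  lvl1: tbl 0x53, slot 20 ⇒ 0x57007 (P1/RW1/US1/PS0)
  lvl2: tbl 0x57, slot 25 ⇒ 0x5B007 (P1/RW1/US1/PS0)
  lvl3: tbl 0x5B, slot 14 ⇒ 0x5F007 (P1/RW1/US1/PS0)
  ✓ 0x5F7B3  — 4 lookups

TLB: [["0x48203E1B", "0x31"], ["0x38503E15", "0x42"], ["0x1820320A", "0x4F"], ["0xC050320E", "0x5F"]]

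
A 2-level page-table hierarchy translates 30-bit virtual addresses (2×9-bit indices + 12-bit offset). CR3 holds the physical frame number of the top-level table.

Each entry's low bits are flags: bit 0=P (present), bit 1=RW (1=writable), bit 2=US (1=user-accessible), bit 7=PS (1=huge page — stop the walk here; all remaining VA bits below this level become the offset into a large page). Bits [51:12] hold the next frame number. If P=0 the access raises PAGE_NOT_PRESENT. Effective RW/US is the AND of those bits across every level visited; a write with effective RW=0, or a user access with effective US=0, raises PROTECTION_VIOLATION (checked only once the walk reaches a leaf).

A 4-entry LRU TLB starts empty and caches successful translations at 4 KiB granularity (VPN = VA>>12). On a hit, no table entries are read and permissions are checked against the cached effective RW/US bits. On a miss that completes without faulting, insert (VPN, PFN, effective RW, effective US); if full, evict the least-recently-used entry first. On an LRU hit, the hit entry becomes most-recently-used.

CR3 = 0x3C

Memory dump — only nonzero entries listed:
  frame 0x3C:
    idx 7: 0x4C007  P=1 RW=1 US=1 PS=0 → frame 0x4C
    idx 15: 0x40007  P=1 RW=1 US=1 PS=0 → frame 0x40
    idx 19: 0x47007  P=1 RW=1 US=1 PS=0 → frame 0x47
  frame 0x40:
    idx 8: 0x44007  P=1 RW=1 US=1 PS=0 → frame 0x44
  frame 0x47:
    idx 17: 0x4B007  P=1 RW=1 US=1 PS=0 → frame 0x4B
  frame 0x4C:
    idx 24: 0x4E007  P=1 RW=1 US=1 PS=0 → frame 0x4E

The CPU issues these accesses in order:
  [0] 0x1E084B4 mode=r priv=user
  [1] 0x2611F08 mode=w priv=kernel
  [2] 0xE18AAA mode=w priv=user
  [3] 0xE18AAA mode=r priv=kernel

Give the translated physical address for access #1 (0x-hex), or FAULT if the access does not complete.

Walk each access:
#0 VA=0x1E084B4 (r,user):
  [0] read 0x3C idx=15: raw=0x40007 flags P=1 W=1 U=1 S=0
  [1] read 0x40 idx=8: raw=0x44007 flags P=1 W=1 U=1 S=0
  → PA=0x444B4  (2 entries read)
#1 VA=0x2611F08 (w,kernel):
  [0] read 0x3C idx=19: raw=0x47007 flags P=1 W=1 U=1 S=0
  [1] read 0x47 idx=17: raw=0x4B007 flags P=1 W=1 U=1 S=0
  → PA=0x4BF08  (2 entries read)
#2 VA=0xE18AAA (w,user):
  [0] read 0x3C idx=7: raw=0x4C007 flags P=1 W=1 U=1 S=0
  [1] read 0x4C idx=24: raw=0x4E007 flags P=1 W=1 U=1 S=0
  → PA=0x4EAAA  (2 entries read)
#3 VA=0xE18AAA (r,kernel):
  TLB hit vpn=0xE18 → PA=0x4EAAA

Access #1 PA: 0x4BF08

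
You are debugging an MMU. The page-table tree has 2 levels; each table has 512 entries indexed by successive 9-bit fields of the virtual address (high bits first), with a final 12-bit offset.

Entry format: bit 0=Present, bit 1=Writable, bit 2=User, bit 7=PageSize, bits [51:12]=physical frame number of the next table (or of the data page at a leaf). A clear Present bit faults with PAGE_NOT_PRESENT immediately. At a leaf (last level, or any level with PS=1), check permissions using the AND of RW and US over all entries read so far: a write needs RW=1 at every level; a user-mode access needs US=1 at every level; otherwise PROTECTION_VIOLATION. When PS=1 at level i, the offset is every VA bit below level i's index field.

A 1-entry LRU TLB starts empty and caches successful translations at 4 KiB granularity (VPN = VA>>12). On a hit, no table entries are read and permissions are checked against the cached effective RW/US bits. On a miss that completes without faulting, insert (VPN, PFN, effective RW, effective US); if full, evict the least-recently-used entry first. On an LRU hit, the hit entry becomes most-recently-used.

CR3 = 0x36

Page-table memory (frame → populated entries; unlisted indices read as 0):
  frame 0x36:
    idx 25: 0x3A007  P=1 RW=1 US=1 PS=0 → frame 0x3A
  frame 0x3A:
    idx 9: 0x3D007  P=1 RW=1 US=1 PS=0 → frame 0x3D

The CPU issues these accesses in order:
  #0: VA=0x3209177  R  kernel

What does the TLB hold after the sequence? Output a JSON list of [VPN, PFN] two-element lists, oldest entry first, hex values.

Per-access translation:
#0 VA=0x3209177 (r,kernel):
  lvl0: tbl 0x36, slot 25 ⇒ 0x3A007 (P1/RW1/US1/PS0)
  lvl1: tbl 0x3A, slot 9 ⇒ 0x3D007 (P1/RW1/US1/PS0)
  ✓ 0x3D177  — 2 lookups

TLB: [["0x3209", "0x3D"]]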